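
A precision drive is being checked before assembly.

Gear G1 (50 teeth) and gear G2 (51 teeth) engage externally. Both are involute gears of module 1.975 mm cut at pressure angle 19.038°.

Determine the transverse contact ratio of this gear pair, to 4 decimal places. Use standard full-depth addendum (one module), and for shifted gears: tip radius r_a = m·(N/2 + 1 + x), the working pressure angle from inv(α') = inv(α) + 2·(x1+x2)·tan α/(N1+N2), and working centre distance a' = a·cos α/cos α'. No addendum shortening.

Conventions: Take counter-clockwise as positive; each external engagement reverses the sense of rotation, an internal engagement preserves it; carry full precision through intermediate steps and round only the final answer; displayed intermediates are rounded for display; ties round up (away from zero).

class = single-mesh tooth geometry [involute pair 50T × 51T, m = 1.975]
base radii: r_b1 = 46.674308, r_b2 = 47.607794
tip radii: r_a1 = 51.350000, r_a2 = 52.337500
no profile shift: α' = α, a' = a
action lengths: √(r_a1²−r_b1²) = 21.408677, √(r_a2²−r_b2²) = 21.741937
base pitch p_b = π·m·cos α = 5.865267
CR = (21.408677 + 21.741937 − 99.737500·sin 19.03800°)/5.865267 = 1.810101
contact ratio ≈ 1.8101

1.8101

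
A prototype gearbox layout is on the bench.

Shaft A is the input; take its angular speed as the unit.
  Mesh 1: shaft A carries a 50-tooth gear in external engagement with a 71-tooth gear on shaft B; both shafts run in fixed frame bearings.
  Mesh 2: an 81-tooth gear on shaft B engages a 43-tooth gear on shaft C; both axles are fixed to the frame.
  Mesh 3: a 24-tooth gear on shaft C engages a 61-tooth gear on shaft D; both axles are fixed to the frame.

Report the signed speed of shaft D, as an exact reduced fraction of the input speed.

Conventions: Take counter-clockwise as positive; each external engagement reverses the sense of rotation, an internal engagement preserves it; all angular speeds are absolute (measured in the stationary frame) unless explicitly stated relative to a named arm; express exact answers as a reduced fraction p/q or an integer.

3-mesh fixed-axis compound train (all bearings frame-fixed)
mesh 1 [50T→71T]: |ω|/ω_in = 1×50/71 = 50/71, sense flips to −
mesh 2 [81T→43T]: |ω|/ω_in = (50/71)×81/43 = 4050/3053, sense flips to +
mesh 3 [24T→61T]: |ω|/ω_in = (4050/3053)×24/61 = 97200/186233, sense flips to −
signed output speed (× input speed) = -97200/186233

-97200/186233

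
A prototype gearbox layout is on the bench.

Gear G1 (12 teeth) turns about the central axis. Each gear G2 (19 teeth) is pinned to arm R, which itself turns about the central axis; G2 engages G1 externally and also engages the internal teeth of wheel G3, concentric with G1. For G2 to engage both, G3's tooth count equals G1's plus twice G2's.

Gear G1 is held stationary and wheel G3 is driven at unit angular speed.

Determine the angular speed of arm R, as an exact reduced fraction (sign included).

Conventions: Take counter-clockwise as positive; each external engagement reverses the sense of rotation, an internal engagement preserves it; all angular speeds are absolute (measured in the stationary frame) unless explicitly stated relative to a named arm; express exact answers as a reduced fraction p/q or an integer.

25/31

topology: planetary set — G1 12T / G2 19T / G3 50T, arm = carrier (Willis)
ring teeth: 12 + 2·19 = 50
12(ω_sun−ω_arm) = −50(ω_ring−ω_arm),  ω_sun = 0, ω_ring = 1
12(0−ω_arm) = −50(1−ω_arm)  ⇒  62·ω_arm = 50  ⇒  ω_arm = 25/31
exact speed ratio = 25/31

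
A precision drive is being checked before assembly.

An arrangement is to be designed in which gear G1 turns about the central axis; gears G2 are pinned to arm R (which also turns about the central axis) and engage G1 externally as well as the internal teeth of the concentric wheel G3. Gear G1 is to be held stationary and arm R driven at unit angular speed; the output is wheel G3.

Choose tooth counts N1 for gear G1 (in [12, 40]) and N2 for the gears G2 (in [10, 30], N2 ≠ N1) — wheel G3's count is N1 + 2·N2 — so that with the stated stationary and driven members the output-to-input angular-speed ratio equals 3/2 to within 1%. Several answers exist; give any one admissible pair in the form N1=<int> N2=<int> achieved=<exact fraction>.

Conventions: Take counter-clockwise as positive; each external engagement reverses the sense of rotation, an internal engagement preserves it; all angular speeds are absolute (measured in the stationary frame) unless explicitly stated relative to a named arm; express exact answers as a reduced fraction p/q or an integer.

design class (target 3/2): planetary set
Willis with ω_sun = 0: ω_ring/ω_arm = (N1+N3)/N3; set equal to 3/2  ⇒  N3/N1 = 1/(3/2 − 1) = 2
N3 = N1 + 2·N2  ⇒  N2/N1 = (N3/N1 − 1)/2 = (2 − 1)/2 = 1/2
smallest multiple with N1 ≥ 12 and N2 ≥ 10: k = 10  ⇒  N1 = 10·2 = 20, N2 = 10·1 = 10 (N1 ≤ 40, N2 ≤ 30, N2 ≠ N1 ✓), N3 = 20 + 2·10 = 40
check: (N1+N3)/N3 with N1 = 20, N3 = 40 gives 3/2; |achieved − target| = 0 ≤ 3/200 ✓

N1=20 N2=10 achieved=3/2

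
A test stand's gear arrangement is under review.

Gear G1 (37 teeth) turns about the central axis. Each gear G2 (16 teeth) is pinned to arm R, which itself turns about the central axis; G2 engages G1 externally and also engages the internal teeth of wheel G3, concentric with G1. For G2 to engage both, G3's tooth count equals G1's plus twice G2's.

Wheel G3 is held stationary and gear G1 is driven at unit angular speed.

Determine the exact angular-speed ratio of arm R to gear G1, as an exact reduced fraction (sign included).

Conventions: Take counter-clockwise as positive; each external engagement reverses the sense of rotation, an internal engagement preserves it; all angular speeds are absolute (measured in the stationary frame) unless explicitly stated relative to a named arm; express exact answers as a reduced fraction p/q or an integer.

37/106

recognized (axles ride arm R): planetary set, 37/16/69 teeth
ring teeth: 37 + 2·16 = 69
37(ω_sun−ω_arm) = −69(ω_ring−ω_arm),  ω_ring = 0, ω_sun = 1
37(1−ω_arm) = −69(0−ω_arm)  ⇒  106·ω_arm = 37  ⇒  ω_arm = 37/106
ω_out/ω_in = 37/106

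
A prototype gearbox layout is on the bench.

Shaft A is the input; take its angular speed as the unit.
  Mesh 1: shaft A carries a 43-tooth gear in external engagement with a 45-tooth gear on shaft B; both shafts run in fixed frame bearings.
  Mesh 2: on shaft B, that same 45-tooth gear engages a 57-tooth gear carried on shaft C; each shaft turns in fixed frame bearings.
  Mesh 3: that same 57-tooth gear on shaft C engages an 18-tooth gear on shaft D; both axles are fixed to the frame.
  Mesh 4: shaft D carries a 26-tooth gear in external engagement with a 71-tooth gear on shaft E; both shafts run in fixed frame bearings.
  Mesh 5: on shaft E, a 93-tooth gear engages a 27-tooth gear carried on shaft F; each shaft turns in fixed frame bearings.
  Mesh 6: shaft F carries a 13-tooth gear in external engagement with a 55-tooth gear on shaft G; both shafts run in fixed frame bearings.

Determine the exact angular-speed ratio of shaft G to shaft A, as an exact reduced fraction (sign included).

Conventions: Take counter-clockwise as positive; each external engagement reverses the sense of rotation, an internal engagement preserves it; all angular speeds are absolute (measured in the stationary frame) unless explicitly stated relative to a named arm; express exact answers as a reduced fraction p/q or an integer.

225277/316305

class = fixed-axis compound train [6 meshes; 6 ratios multiply, 6 sense flips]
mesh 1 [43T→45T]: running ratio 43/45, sense −
mesh 2 [45T→57T]: running ratio 43/57, sense +
mesh 3 [57T→18T]: running ratio 43/18, sense −
mesh 4 [26T→71T]: running ratio 559/639, sense +
mesh 5 [93T→27T]: running ratio 17329/5751, sense −
mesh 6 [13T→55T]: running ratio 225277/316305, sense +
ω_out/ω_in = 225277/316305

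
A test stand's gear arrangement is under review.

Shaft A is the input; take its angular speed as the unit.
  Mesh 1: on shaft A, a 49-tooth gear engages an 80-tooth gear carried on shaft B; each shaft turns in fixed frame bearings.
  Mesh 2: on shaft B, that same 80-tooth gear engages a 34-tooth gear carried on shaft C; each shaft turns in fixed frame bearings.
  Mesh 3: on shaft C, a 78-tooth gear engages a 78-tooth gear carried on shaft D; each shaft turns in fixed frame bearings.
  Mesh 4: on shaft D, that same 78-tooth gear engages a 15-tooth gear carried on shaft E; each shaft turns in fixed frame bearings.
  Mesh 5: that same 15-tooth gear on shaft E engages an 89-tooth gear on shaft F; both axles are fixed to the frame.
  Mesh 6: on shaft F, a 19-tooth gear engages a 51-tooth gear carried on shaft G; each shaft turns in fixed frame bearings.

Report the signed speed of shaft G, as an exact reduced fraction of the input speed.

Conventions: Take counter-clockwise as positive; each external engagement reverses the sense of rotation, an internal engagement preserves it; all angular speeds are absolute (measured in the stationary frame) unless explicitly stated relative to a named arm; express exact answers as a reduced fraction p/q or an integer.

6-mesh fixed-axis compound train (all bearings frame-fixed)
mesh 1 [49T→80T]: |ω|/ω_in = 1×49/80 = 49/80, sense flips to −
mesh 2 [80T→34T]: |ω|/ω_in = (49/80)×80/34 = 49/34, sense flips to +
mesh 3 [78T→78T]: |ω|/ω_in = (49/34)×78/78 = 49/34, sense flips to −
mesh 4 [78T→15T]: |ω|/ω_in = (49/34)×78/15 = 637/85, sense flips to +
mesh 5 [15T→89T]: |ω|/ω_in = (637/85)×15/89 = 1911/1513, sense flips to −
mesh 6 [19T→51T]: |ω|/ω_in = (1911/1513)×19/51 = 12103/25721, sense flips to +
signed output speed (× input speed) = 12103/25721

12103/25721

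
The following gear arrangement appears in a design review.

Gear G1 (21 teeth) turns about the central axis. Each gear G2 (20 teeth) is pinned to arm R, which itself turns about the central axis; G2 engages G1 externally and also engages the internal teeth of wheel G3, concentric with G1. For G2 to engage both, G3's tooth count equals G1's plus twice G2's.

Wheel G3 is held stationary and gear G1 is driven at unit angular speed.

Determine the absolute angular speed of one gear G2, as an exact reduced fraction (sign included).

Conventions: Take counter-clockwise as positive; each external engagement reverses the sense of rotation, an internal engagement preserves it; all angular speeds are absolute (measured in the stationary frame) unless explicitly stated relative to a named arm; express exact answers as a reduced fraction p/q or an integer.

-21/40

topology: planetary set — G1 21T / G2 20T / G3 61T, arm = carrier (Willis)
ring teeth: 21 + 2·20 = 61
21(ω_sun−ω_arm) = −61(ω_ring−ω_arm),  ω_ring = 0, ω_sun = 1
21(1−ω_arm) = −61(0−ω_arm)  ⇒  82·ω_arm = 21  ⇒  ω_arm = 21/82
sun–planet mesh: 21·(1−21/82) = −20·(ω_p−ω_arm)  ⇒  ω_p−ω_arm = -1281/1640
ω_p = 21/82 − 1281/1640 = -21/40
exact speed ratio = -21/40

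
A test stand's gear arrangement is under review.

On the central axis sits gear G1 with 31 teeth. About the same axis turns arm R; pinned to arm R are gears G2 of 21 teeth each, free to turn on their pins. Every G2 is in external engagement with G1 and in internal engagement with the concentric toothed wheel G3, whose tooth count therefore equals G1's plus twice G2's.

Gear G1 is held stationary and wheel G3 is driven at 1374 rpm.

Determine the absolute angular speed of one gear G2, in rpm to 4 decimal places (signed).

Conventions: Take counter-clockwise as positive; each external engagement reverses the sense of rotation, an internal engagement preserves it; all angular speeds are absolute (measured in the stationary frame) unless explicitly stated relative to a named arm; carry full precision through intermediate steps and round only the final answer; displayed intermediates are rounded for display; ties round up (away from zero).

+2388.1429 rpm

planetary set (31T centre, 21T on arm, 73T internal) — Willis relation
normalise by the input: solve with ω_ring = 1, then scale by 1374 rpm
ring teeth: 31 + 2·21 = 73
31(ω_sun−ω_arm) = −73(ω_ring−ω_arm),  ω_sun = 0, ω_ring = 1
31(0−ω_arm) = −73(1−ω_arm)  ⇒  104·ω_arm = 73  ⇒  ω_arm = 73/104
sun–planet mesh: 31·(0−73/104) = −21·(ω_p−ω_arm)  ⇒  ω_p−ω_arm = 2263/2184
ω_p = 73/104 + 2263/2184 = 73/42
scale: ω_p = 73/42 × 1374 rpm = +2388.1429 rpm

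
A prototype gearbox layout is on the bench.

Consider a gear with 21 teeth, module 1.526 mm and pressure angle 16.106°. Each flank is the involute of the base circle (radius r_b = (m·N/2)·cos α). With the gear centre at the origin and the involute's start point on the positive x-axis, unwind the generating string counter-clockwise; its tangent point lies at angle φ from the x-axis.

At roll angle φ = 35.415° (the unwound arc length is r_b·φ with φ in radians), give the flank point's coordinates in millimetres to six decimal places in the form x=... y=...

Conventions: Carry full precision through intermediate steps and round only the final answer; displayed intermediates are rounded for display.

recognized (one wheel, involute flank): single-mesh tooth geometry, m = 1.526, N = 21
pitch radius r_p = m·N/2 = 1.526·21/2 = 16.023000
base radius r_b = r_p·cos α = 16.023000·cos 16.106° = 15.394099
roll angle φ = 35.415° = 0.61810835 rad
x = r_b·(cos φ + φ·sin φ) = 18.059842
y = r_b·(sin φ − φ·cos φ) = 1.166119

x=18.059842 y=1.166119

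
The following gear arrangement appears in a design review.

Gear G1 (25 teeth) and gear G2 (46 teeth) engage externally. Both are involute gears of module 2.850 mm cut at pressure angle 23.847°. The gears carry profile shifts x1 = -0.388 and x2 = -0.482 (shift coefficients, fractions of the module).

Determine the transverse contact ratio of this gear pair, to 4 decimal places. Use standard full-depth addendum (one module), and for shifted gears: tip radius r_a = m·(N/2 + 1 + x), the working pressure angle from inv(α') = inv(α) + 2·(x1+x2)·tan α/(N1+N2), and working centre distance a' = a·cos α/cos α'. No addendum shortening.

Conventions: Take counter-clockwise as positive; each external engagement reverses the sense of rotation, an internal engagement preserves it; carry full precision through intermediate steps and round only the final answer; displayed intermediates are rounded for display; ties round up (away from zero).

recognized (one external pair, fixed centres): single-mesh tooth geometry, m = 2.850, N1 = 25, N2 = 46
base radii: r_b1 = 32.583634, r_b2 = 59.953887
tip radii: r_a1 = 37.369200, r_a2 = 67.026300
inv(α') = inv(23.847°) + 2·(-0.388-0.482)·tan α/(25+46) = 0.01499120  ⇒  α' = 20.03747°
a' = a·cos α / cos α' = 101.1750·cos 23.847°/cos 20.03747° = 98.499841
action lengths: √(r_a1²−r_b1²) = 18.296554, √(r_a2²−r_b2²) = 29.967588
base pitch p_b = π·m·cos α = 8.189160
CR = (18.296554 + 29.967588 − 98.499841·sin 20.03747°)/8.189160 = 1.772426
contact ratio ≈ 1.7724

1.7724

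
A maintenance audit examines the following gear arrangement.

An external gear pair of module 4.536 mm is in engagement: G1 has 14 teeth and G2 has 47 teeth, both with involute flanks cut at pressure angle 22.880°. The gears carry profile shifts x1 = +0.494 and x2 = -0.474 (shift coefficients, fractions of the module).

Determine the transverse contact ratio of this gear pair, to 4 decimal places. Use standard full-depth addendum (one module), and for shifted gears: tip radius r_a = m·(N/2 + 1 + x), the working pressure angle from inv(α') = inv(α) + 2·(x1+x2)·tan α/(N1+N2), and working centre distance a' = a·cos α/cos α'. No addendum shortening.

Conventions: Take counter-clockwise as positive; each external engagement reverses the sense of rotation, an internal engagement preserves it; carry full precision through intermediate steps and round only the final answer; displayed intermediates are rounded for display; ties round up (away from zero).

1.3935

class = single-mesh tooth geometry [involute pair 14T × 47T, m = 4.536]
base radii: r_b1 = 29.253790, r_b2 = 98.209152
tip radii: r_a1 = 38.528784, r_a2 = 108.981936
inv(α') = inv(22.880°) + 2·(+0.494-0.474)·tan α/(14+47) = 0.02295064  ⇒  α' = 22.96865°
a' = a·cos α / cos α' = 138.3480·cos 22.880°/cos 22.96865° = 138.438554
action lengths: √(r_a1²−r_b1²) = 25.073551, √(r_a2²−r_b2²) = 47.244309
base pitch p_b = π·m·cos α = 13.129070
CR = (25.073551 + 47.244309 − 138.438554·sin 22.96865°)/13.129070 = 1.393499
contact ratio ≈ 1.3935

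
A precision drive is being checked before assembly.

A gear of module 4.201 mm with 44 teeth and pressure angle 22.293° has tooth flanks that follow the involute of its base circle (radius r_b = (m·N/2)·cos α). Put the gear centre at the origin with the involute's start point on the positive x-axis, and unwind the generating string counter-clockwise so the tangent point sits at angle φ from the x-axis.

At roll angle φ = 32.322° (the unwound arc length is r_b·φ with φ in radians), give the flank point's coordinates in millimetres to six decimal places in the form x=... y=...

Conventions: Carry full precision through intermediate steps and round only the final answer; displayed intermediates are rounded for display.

x=98.057328 y=4.956311

recognized (one wheel, involute flank): single-mesh tooth geometry, m = 4.201, N = 44
pitch radius r_p = m·N/2 = 4.201·44/2 = 92.422000
base radius r_b = r_p·cos α = 92.422000·cos 22.293° = 85.514017
roll angle φ = 32.322° = 0.56412532 rad
x = r_b·(cos φ + φ·sin φ) = 98.057328
y = r_b·(sin φ − φ·cos φ) = 4.956311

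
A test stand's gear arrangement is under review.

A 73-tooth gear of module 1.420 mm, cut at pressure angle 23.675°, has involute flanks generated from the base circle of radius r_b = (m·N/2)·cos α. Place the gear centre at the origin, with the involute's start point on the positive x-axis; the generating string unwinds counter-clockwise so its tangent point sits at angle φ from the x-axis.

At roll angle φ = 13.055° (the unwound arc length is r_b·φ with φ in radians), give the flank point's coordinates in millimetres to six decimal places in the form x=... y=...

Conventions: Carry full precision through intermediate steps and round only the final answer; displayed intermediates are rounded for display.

single-mesh involute tooth geometry (73T wheel at module 1.420)
pitch radius r_p = m·N/2 = 1.420·73/2 = 51.830000
base radius r_b = r_p·cos α = 51.830000·cos 23.675° = 47.467878
roll angle φ = 13.055° = 0.22785273 rad
x = r_b·(cos φ + φ·sin φ) = 48.684123
y = r_b·(sin φ − φ·cos φ) = 0.186202

x=48.684123 y=0.186202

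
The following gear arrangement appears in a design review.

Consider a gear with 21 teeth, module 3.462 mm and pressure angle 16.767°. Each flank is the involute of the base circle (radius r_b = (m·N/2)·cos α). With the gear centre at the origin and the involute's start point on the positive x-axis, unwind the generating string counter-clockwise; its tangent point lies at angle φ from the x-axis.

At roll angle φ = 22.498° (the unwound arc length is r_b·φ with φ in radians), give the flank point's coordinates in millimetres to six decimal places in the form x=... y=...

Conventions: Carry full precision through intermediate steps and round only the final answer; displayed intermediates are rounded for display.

x=37.386271 y=0.691640

topology: single-mesh involute geometry — m = 3.462, N = 21
pitch radius r_p = m·N/2 = 3.462·21/2 = 36.351000
base radius r_b = r_p·cos α = 36.351000·cos 16.767° = 34.805567
roll angle φ = 22.498° = 0.39266418 rad
x = r_b·(cos φ + φ·sin φ) = 37.386271
y = r_b·(sin φ − φ·cos φ) = 0.691640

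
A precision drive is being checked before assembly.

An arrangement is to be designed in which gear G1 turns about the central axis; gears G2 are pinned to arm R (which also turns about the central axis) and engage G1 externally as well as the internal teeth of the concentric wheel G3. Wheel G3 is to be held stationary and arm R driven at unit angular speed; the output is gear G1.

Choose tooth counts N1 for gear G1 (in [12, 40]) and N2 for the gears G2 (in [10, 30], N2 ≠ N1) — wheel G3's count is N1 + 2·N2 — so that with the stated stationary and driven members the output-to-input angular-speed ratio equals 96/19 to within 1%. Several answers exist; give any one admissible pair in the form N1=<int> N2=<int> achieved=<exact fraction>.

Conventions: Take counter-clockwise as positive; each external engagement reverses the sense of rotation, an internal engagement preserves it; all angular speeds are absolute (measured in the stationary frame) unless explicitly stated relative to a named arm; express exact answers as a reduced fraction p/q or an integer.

planetary set to be sized for 96/19 (Willis relation)
Willis with ω_ring = 0: ω_sun/ω_arm = (N1+N3)/N1; set equal to 96/19  ⇒  N3/N1 = 96/19 − 1 = 77/19
N3 = N1 + 2·N2  ⇒  N2/N1 = (N3/N1 − 1)/2 = (77/19 − 1)/2 = 29/19
smallest multiple with N1 ≥ 12 and N2 ≥ 10: k = 1  ⇒  N1 = 1·19 = 19, N2 = 1·29 = 29 (N1 ≤ 40, N2 ≤ 30, N2 ≠ N1 ✓), N3 = 19 + 2·29 = 77
check: (N1+N3)/N1 with N1 = 19, N3 = 77 gives 96/19; |achieved − target| = 0 ≤ 24/475 ✓

N1=19 N2=29 achieved=96/19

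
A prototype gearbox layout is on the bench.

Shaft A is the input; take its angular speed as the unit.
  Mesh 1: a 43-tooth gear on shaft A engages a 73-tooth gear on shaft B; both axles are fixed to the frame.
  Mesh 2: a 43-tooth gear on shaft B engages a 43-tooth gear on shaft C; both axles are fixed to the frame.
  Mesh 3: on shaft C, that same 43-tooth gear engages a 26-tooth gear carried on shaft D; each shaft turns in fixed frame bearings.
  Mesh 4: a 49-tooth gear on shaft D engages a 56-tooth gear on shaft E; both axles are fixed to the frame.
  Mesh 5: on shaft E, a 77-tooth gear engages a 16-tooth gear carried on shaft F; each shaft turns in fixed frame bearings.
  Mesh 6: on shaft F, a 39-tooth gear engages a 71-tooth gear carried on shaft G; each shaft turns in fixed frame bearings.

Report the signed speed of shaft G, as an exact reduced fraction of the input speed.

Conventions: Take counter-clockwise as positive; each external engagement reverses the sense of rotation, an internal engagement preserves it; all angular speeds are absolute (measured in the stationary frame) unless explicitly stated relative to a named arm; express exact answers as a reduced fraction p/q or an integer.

2989833/1326848

6-mesh fixed-axis compound train (all bearings frame-fixed)
mesh 1 [43T→73T]: |ω|/ω_in = 1×43/73 = 43/73, sense flips to −
mesh 2 [43T→43T]: |ω|/ω_in = (43/73)×43/43 = 43/73, sense flips to +
mesh 3 [43T→26T]: |ω|/ω_in = (43/73)×43/26 = 1849/1898, sense flips to −
mesh 4 [49T→56T]: |ω|/ω_in = (1849/1898)×49/56 = 12943/15184, sense flips to +
mesh 5 [77T→16T]: |ω|/ω_in = (12943/15184)×77/16 = 996611/242944, sense flips to −
mesh 6 [39T→71T]: |ω|/ω_in = (996611/242944)×39/71 = 2989833/1326848, sense flips to +
signed output speed (× input speed) = 2989833/1326848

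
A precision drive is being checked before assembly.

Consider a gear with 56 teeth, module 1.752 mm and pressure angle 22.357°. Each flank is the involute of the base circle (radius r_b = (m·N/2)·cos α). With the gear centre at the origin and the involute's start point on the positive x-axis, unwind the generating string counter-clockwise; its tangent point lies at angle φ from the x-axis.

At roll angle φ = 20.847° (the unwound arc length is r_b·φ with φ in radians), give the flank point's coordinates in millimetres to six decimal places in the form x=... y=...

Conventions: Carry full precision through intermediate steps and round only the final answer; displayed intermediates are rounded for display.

recognized (one wheel, involute flank): single-mesh tooth geometry, m = 1.752, N = 56
pitch radius r_p = m·N/2 = 1.752·56/2 = 49.056000
base radius r_b = r_p·cos α = 49.056000·cos 22.357° = 45.368547
roll angle φ = 20.847° = 0.36384879 rad
x = r_b·(cos φ + φ·sin φ) = 48.272963
y = r_b·(sin φ − φ·cos φ) = 0.718846

x=48.272963 y=0.718846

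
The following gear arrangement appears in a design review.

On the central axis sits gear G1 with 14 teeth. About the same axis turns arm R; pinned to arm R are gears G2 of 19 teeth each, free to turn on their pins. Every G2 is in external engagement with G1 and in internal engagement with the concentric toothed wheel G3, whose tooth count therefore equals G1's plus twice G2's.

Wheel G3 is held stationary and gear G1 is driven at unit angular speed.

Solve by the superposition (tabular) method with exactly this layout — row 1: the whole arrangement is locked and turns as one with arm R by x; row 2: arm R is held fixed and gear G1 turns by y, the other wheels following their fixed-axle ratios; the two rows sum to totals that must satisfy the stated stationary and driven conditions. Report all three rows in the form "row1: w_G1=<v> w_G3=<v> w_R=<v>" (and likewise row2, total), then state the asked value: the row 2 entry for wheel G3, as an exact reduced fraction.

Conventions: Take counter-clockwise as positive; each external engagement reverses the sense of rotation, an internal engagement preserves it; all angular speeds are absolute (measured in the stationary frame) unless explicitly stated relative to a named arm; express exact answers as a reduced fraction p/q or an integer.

recognized (axles ride arm R): planetary set, 14/19/52 teeth
row 1 (train locked, turned with arm): all members turn x
row 2 — arm fixed, fixed-axis ratios: sun y, ring −(14/52)·y, arm 0
boundary: total ω_ring = x − (14/52)·y = 0 and total ω_sun = x + y = 1  ⇒  y = 26/33, x = 7/33
row 2 ring = −(14/52)·26/33 = -7/33
totals (row 1 + row 2): sun 7/33 + 26/33 = 1, ring 7/33 + (-7/33) = 0, arm 7/33 + 0 = 7/33
asked cell (row2, ring) = -7/33

row1: w_G1=7/33 w_G3=7/33 w_R=7/33
row2: w_G1=26/33 w_G3=-7/33 w_R=0
total: w_G1=1 w_G3=0 w_R=7/33
asked value: -7/33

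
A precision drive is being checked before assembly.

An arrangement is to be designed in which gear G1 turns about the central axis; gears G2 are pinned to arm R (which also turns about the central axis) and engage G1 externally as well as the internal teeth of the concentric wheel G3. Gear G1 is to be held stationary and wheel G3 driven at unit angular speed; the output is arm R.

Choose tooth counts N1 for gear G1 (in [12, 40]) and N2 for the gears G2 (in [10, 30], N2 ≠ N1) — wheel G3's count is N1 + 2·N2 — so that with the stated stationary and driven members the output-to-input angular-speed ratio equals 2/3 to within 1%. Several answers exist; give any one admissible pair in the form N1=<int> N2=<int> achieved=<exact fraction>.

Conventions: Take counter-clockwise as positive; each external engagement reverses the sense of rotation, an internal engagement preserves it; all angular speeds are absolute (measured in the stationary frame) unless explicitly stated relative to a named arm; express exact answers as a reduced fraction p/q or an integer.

topology: planetary set — design target 2/3, arm = carrier (Willis)
Willis with ω_sun = 0: ω_arm/ω_ring = N3/(N1+N3); set equal to 2/3  ⇒  N3/N1 = (2/3)/(1 − 2/3) = 2
N3 = N1 + 2·N2  ⇒  N2/N1 = (N3/N1 − 1)/2 = (2 − 1)/2 = 1/2
smallest multiple with N1 ≥ 12 and N2 ≥ 10: k = 10  ⇒  N1 = 10·2 = 20, N2 = 10·1 = 10 (N1 ≤ 40, N2 ≤ 30, N2 ≠ N1 ✓), N3 = 20 + 2·10 = 40
check: N3/(N1+N3) with N1 = 20, N3 = 40 gives 2/3; |achieved − target| = 0 ≤ 1/150 ✓

N1=20 N2=10 achieved=2/3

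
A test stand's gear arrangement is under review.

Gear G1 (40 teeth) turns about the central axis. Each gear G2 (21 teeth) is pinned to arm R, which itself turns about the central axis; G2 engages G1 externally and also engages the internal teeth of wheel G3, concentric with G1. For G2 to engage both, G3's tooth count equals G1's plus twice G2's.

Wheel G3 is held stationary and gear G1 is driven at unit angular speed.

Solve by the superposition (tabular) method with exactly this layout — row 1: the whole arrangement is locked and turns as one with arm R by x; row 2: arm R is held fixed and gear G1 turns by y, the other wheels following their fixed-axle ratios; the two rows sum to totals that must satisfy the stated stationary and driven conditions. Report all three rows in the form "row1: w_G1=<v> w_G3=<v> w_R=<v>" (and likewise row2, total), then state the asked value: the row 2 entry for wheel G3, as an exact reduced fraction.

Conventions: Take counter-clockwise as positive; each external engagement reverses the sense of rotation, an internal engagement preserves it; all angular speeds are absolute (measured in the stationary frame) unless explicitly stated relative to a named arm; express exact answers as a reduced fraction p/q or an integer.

row1: w_G1=20/61 w_G3=20/61 w_R=20/61
row2: w_G1=41/61 w_G3=-20/61 w_R=0
total: w_G1=1 w_G3=0 w_R=20/61
asked value: -20/61

class = planetary set [G3 = 40+2·21 = 82; Willis about the carrier]
row 1 (train locked, turned with arm): all members turn x
row 2 (arm held, sun turns y): ω_ring = −(40/82)·y, ω_arm = 0
boundary: total ω_ring = x − (40/82)·y = 0 and total ω_sun = x + y = 1  ⇒  y = 41/61, x = 20/61
row 2 ring = −(40/82)·41/61 = -20/61
totals (row 1 + row 2): sun 20/61 + 41/61 = 1, ring 20/61 + (-20/61) = 0, arm 20/61 + 0 = 20/61
asked cell (row2, ring) = -20/61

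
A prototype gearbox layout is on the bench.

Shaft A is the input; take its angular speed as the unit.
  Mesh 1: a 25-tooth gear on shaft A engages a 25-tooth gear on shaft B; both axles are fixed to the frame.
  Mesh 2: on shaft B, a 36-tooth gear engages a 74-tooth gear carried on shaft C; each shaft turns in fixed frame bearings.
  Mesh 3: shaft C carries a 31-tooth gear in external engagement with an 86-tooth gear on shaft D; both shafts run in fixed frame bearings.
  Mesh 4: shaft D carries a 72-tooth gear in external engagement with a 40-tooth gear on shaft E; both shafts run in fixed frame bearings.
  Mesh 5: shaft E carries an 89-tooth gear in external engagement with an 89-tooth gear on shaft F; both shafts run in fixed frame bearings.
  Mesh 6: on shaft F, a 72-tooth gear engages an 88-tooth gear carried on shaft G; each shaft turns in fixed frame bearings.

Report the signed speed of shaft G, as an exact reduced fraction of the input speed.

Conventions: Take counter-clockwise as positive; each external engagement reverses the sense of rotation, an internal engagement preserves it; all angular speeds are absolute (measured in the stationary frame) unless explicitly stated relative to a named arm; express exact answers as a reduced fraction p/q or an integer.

6-mesh fixed-axis compound train (all bearings frame-fixed)
mesh 1 [25T→25T]: |ω|/ω_in = 1×25/25 = 1, sense flips to −
mesh 2 [36T→74T]: |ω|/ω_in = 1×36/74 = 18/37, sense flips to +
mesh 3 [31T→86T]: |ω|/ω_in = (18/37)×31/86 = 279/1591, sense flips to −
mesh 4 [72T→40T]: |ω|/ω_in = (279/1591)×72/40 = 2511/7955, sense flips to +
mesh 5 [89T→89T]: |ω|/ω_in = (2511/7955)×89/89 = 2511/7955, sense flips to −
mesh 6 [72T→88T]: |ω|/ω_in = (2511/7955)×72/88 = 22599/87505, sense flips to +
signed output speed (× input speed) = 22599/87505

22599/87505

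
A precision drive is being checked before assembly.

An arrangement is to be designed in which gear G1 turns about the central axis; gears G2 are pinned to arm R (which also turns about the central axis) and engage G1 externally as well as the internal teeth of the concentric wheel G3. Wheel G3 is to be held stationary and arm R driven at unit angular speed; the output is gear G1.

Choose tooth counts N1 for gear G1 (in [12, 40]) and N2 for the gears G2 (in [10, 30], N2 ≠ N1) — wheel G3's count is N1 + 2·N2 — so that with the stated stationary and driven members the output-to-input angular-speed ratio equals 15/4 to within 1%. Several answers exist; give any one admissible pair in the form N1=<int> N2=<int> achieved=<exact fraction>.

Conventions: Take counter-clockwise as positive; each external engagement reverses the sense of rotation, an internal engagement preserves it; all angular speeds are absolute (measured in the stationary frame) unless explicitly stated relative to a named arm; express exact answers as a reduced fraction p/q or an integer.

N1=16 N2=14 achieved=15/4

class = planetary set [ratio 15/4 wanted; Willis about the carrier]
Willis with ω_ring = 0: ω_sun/ω_arm = (N1+N3)/N1; set equal to 15/4  ⇒  N3/N1 = 15/4 − 1 = 11/4
N3 = N1 + 2·N2  ⇒  N2/N1 = (N3/N1 − 1)/2 = (11/4 − 1)/2 = 7/8
smallest multiple with N1 ≥ 12 and N2 ≥ 10: k = 2  ⇒  N1 = 2·8 = 16, N2 = 2·7 = 14 (N1 ≤ 40, N2 ≤ 30, N2 ≠ N1 ✓), N3 = 16 + 2·14 = 44
check: (N1+N3)/N1 with N1 = 16, N3 = 44 gives 15/4; |achieved − target| = 0 ≤ 3/80 ✓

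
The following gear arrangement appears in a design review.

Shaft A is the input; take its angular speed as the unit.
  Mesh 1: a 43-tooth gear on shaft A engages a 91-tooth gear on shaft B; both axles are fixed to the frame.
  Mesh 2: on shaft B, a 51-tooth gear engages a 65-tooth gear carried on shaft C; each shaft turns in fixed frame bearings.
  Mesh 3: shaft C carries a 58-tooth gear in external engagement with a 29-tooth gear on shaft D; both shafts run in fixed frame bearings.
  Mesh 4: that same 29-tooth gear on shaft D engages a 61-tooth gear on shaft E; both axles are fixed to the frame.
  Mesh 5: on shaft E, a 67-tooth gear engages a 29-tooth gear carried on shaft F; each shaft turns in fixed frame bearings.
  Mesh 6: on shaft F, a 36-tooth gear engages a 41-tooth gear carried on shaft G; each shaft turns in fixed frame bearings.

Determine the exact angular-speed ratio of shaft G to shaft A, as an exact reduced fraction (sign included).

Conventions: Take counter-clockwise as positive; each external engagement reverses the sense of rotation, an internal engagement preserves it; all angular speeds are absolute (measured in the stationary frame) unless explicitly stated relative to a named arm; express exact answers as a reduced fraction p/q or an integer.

10579032/14793415

class = fixed-axis compound train [6 meshes; 6 ratios multiply, 6 sense flips]
mesh 1 [43T→91T]: running ratio 43/91, sense −
mesh 2 [51T→65T]: running ratio 2193/5915, sense +
mesh 3 [58T→29T]: running ratio 4386/5915, sense −
mesh 4 [29T→61T]: running ratio 127194/360815, sense +
mesh 5 [67T→29T]: running ratio 293862/360815, sense −
mesh 6 [36T→41T]: running ratio 10579032/14793415, sense +
ω_out/ω_in = 10579032/14793415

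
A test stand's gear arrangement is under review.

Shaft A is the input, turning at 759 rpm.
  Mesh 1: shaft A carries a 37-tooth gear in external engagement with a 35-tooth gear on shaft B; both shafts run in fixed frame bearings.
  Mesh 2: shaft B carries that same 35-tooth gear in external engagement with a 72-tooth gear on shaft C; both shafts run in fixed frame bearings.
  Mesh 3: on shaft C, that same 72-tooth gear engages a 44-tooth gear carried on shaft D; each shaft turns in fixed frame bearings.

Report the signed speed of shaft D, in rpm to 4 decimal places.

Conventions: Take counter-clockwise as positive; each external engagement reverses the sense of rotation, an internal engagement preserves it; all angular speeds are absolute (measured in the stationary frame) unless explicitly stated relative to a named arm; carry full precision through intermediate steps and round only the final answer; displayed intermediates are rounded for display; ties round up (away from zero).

-638.2500 rpm

class = fixed-axis compound train [3 meshes; 3 ratios multiply, 3 sense flips]
mesh 1 [37T→35T]: ω = 759.0000×37/35 = 802.3714 rpm, sense flips to −
mesh 2 [35T→72T]: ω = 802.3714×35/72 = 390.0417 rpm, sense flips to +
mesh 3 [72T→44T]: ω = 390.0417×72/44 = 638.2500 rpm, sense flips to −
signed output speed = -638.2500 rpm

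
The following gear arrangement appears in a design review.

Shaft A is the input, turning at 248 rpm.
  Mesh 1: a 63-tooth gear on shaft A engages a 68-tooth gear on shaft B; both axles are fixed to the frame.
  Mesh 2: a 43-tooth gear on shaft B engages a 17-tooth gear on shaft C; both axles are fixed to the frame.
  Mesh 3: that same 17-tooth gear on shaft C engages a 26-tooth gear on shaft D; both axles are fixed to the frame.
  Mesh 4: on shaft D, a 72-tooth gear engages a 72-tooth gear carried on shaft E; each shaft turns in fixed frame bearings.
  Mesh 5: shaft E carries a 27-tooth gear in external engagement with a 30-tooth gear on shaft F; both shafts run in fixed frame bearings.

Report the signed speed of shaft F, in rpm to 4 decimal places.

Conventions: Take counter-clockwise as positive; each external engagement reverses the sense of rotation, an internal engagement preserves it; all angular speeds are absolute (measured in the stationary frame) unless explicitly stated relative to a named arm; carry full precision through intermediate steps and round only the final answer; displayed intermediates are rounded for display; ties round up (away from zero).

-341.9959 rpm

class = fixed-axis compound train [5 meshes; 5 ratios multiply, 5 sense flips]
mesh 1 [63T→68T]: ω = 248.0000×63/68 = 229.7647 rpm, sense flips to −
mesh 2 [43T→17T]: ω = 229.7647×43/17 = 581.1696 rpm, sense flips to +
mesh 3 [17T→26T]: ω = 581.1696×17/26 = 379.9955 rpm, sense flips to −
mesh 4 [72T→72T]: ω = 379.9955×72/72 = 379.9955 rpm, sense flips to +
mesh 5 [27T→30T]: ω = 379.9955×27/30 = 341.9959 rpm, sense flips to −
signed output speed = -341.9959 rpm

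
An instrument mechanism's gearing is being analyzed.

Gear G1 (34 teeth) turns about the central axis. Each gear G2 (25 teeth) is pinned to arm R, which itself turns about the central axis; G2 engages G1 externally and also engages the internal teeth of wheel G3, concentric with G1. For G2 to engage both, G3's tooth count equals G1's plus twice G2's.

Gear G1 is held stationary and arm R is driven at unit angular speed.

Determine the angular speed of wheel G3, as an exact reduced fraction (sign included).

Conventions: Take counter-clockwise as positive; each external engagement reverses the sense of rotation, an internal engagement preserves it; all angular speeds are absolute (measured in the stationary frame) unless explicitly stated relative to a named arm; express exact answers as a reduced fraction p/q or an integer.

class = planetary set [G3 = 34+2·25 = 84; Willis about the carrier]
ring teeth: 34 + 2·25 = 84
34(ω_sun−ω_arm) = −84(ω_ring−ω_arm),  ω_sun = 0, ω_arm = 1
ω_ring = 1 − (34/84)(0−1) = 59/42
exact speed ratio = 59/42

59/42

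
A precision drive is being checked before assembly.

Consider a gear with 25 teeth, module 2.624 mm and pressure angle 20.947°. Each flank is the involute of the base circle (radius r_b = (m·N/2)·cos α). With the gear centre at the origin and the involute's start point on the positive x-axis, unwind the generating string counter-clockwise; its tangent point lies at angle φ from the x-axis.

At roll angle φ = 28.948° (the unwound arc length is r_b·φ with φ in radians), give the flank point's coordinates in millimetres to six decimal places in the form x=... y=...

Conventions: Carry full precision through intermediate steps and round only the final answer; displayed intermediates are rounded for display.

x=34.295994 y=1.283569

topology: single-mesh involute geometry — m = 2.624, N = 25
pitch radius r_p = m·N/2 = 2.624·25/2 = 32.800000
base radius r_b = r_p·cos α = 32.800000·cos 20.947° = 30.632298
roll angle φ = 28.948° = 0.50523791 rad
x = r_b·(cos φ + φ·sin φ) = 34.295994
y = r_b·(sin φ − φ·cos φ) = 1.283569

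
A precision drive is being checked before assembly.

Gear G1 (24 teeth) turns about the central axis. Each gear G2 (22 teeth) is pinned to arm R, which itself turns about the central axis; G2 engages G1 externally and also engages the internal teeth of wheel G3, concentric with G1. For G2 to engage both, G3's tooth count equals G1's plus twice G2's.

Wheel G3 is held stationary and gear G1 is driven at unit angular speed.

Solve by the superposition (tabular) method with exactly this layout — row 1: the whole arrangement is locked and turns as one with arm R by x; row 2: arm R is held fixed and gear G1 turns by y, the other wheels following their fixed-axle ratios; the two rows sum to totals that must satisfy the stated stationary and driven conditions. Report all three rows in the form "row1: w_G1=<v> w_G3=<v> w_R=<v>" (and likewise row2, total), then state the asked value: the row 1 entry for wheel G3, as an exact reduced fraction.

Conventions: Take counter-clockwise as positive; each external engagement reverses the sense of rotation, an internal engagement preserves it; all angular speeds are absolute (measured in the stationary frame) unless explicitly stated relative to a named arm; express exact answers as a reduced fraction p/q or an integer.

topology: planetary set — G1 24T / G2 22T / G3 68T, arm = carrier (Willis)
row 1: whole set turns with the arm by x
superposition row 2 [arm held]: sun y, ring −(24/68)·y, arm 0
boundary: total ω_ring = x − (24/68)·y = 0 and total ω_sun = x + y = 1  ⇒  y = 17/23, x = 6/23
row 2 ring = −(24/68)·17/23 = -6/23
totals (row 1 + row 2): sun 6/23 + 17/23 = 1, ring 6/23 + (-6/23) = 0, arm 6/23 + 0 = 6/23
asked cell (row1, ring) = 6/23

row1: w_G1=6/23 w_G3=6/23 w_R=6/23
row2: w_G1=17/23 w_G3=-6/23 w_R=0
total: w_G1=1 w_G3=0 w_R=6/23
asked value: 6/23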